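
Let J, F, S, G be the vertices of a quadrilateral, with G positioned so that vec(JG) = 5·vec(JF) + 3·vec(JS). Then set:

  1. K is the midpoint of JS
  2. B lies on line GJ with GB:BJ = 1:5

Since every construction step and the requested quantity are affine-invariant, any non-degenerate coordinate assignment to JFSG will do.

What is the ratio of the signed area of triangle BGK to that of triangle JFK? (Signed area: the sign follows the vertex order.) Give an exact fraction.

[BGK]:[JFK] = 5/6

Choose coordinates J = (0, 0), F = (1, 0), S = (0, 1), G = (5, 3).
1. K is the midpoint of JS ⇒ K = (0, 1/2)
2. B lies on line GJ with GB:BJ = 1:5 ⇒ B = (25/6, 5/2)
2·[BGK] = 5/12, 2·[JFK] = 1/2
[BGK]:[JFK] = 5/12:1/2 = 5/6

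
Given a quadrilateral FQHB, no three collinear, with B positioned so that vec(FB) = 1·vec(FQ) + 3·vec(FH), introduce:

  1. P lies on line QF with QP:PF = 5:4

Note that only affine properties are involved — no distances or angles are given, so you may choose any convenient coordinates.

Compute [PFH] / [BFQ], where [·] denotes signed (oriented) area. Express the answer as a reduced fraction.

Set F = (0, 0), Q = (1, 0), H = (0, 1), B = (1, 3); any affine frame gives the same invariant.
1. P lies on line QF with QP:PF = 5:4 ⇒ P = (4/9, 0)
2·[PFH] = -4/9, 2·[BFQ] = 3
[PFH]:[BFQ] = -4/9:3 = -4/27

[PFH]:[BFQ] = -4/27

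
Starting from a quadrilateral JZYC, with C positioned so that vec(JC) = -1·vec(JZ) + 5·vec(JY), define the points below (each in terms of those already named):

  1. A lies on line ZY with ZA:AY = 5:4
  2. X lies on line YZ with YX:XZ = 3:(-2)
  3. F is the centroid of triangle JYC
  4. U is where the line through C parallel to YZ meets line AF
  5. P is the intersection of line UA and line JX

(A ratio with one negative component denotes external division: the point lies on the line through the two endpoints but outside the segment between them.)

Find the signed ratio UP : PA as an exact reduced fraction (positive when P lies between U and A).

Choose coordinates J = (0, 0), Z = (1, 0), Y = (0, 1), C = (-1, 5).
1. A lies on line ZY with ZA:AY = 5:4 ⇒ A = (4/9, 5/9)
2. X lies on line YZ with YX:XZ = 3:(-2) ⇒ X = (3, -2)
3. F is the centroid of triangle JYC ⇒ F = (-1/3, 2)
4. U is where the line through C parallel to YZ meets line AF ⇒ U = (-55/18, 127/18)
5. P is the intersection of line UA and line JX ⇒ P = (29/25, -58/75)
P = U + t·(A−U) with t = 271/225, so UP:PA = t:(1−t) = 271/225:-46/225

UP:PA = -271/46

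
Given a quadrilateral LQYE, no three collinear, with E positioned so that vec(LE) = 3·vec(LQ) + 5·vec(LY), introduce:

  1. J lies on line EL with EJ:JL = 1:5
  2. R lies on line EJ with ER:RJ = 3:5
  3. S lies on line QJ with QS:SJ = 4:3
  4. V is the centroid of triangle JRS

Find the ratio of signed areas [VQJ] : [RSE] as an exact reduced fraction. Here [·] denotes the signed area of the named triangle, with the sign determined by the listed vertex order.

Work in coordinates with L = (0, 0), Q = (1, 0), Y = (0, 1), E = (3, 5).
1. J lies on line EL with EJ:JL = 1:5 ⇒ J = (5/2, 25/6)
2. R lies on line EJ with ER:RJ = 3:5 ⇒ R = (45/16, 75/16)
3. S lies on line QJ with QS:SJ = 4:3 ⇒ S = (13/7, 50/21)
4. V is the centroid of triangle JRS ⇒ V = (803/336, 3775/1008)
2·[VQJ] = -25/144, 2·[RSE] = 15/112
[VQJ]:[RSE] = -25/144:15/112 = -35/27

[VQJ]:[RSE] = -35/27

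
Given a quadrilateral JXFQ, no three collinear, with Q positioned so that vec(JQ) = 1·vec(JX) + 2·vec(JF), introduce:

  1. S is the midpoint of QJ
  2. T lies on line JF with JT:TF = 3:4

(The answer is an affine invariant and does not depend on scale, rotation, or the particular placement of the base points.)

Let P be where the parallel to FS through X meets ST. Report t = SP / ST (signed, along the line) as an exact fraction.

t = 7/4

Choose coordinates J = (0, 0), X = (1, 0), F = (0, 1), Q = (1, 2).
1. S is the midpoint of QJ ⇒ S = (1/2, 1)
2. T lies on line JF with JT:TF = 3:4 ⇒ T = (0, 3/7)
through X parallel to FS: direction (1/2, 0); meets ST at P = (-3/8, 0)
P = S + t·(T−S) with t = 7/4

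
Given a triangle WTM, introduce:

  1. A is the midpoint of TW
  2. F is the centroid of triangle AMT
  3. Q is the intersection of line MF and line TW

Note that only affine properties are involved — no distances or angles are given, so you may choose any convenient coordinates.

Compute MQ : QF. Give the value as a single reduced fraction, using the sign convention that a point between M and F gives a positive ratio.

Choose coordinates W = (0, 0), T = (1, 0), M = (0, 1).
1. A is the midpoint of TW ⇒ A = (1/2, 0)
2. F is the centroid of triangle AMT ⇒ F = (1/2, 1/3)
3. Q is the intersection of line MF and line TW ⇒ Q = (3/4, 0)
Q = M + t·(F−M) with t = 3/2, so MQ:QF = t:(1−t) = 3/2:-1/2

MQ:QF = -3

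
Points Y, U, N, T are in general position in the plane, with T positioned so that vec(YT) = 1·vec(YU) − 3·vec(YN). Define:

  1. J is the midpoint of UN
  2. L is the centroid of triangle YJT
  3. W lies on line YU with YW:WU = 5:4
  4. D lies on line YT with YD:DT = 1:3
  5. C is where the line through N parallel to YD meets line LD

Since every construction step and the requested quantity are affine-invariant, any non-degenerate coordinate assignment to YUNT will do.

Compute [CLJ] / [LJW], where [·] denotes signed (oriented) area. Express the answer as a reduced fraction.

Work in coordinates with Y = (0, 0), U = (1, 0), N = (0, 1), T = (1, -3).
1. J is the midpoint of UN ⇒ J = (1/2, 1/2)
2. L is the centroid of triangle YJT ⇒ L = (1/2, -5/6)
3. W lies on line YU with YW:WU = 5:4 ⇒ W = (5/9, 0)
4. D lies on line YT with YD:DT = 1:3 ⇒ D = (1/4, -3/4)
5. C is where the line through N parallel to YD meets line LD ⇒ C = (5/8, -7/8)
2·[CLJ] = -1/6, 2·[LJW] = -2/27
[CLJ]:[LJW] = -1/6:-2/27 = 9/4

[CLJ]:[LJW] = 9/4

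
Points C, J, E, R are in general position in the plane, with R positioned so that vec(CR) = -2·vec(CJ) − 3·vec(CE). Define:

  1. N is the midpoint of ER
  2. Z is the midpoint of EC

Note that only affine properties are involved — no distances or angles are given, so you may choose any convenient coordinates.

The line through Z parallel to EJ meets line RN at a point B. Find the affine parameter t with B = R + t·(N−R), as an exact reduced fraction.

t = 11/6

Work in coordinates with C = (0, 0), J = (1, 0), E = (0, 1), R = (-2, -3).
1. N is the midpoint of ER ⇒ N = (-1, -1)
2. Z is the midpoint of EC ⇒ Z = (0, 1/2)
through Z parallel to EJ: direction (1, -1); meets RN at B = (-1/6, 2/3)
B = R + t·(N−R) with t = 11/6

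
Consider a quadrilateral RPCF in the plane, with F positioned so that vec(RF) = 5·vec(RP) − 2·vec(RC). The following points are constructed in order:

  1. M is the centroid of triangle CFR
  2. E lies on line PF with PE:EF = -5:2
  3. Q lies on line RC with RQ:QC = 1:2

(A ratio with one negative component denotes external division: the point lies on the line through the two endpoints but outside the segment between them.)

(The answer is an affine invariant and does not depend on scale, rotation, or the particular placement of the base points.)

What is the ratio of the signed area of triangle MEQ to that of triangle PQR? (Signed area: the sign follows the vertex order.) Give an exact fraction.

[MEQ]:[PQR] = -3

Choose coordinates R = (0, 0), P = (1, 0), C = (0, 1), F = (5, -2).
1. M is the centroid of triangle CFR ⇒ M = (5/3, -1/3)
2. E lies on line PF with PE:EF = -5:2 ⇒ E = (23/3, -10/3)
3. Q lies on line RC with RQ:QC = 1:2 ⇒ Q = (0, 1/3)
2·[MEQ] = -1, 2·[PQR] = 1/3
[MEQ]:[PQR] = -1:1/3 = -3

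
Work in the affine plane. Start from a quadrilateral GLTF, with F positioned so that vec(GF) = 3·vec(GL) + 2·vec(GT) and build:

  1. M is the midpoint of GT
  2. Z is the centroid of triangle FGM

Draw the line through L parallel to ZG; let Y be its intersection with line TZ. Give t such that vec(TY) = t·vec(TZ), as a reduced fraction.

t = 11/6

Set G = (0, 0), L = (1, 0), T = (0, 1), F = (3, 2); any affine frame gives the same invariant.
1. M is the midpoint of GT ⇒ M = (0, 1/2)
2. Z is the centroid of triangle FGM ⇒ Z = (1, 5/6)
through L parallel to ZG: direction (-1, -5/6); meets TZ at Y = (11/6, 25/36)
Y = T + t·(Z−T) with t = 11/6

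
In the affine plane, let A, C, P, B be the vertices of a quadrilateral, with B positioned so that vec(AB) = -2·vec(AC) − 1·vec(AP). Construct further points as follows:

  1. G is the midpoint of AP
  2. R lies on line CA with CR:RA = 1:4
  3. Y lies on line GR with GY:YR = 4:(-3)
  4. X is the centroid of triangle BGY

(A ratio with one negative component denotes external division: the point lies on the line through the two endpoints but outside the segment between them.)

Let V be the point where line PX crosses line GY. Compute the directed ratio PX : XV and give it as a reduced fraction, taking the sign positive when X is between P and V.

Assign A = (0, 0), C = (1, 0), P = (0, 1), B = (-2, -1) — the answer is frame-independent, so this choice is without loss of generality.
1. G is the midpoint of AP ⇒ G = (0, 1/2)
2. R lies on line CA with CR:RA = 1:4 ⇒ R = (4/5, 0)
3. Y lies on line GR with GY:YR = 4:(-3) ⇒ Y = (16/5, -3/2)
4. X is the centroid of triangle BGY ⇒ X = (2/5, -2/3)
line PX meets GY at V = (12/85, 7/17)
X = P + t·(V−P) with t = 17/6, so PX:XV = 17/6:-11/6

PX:XV = -17/11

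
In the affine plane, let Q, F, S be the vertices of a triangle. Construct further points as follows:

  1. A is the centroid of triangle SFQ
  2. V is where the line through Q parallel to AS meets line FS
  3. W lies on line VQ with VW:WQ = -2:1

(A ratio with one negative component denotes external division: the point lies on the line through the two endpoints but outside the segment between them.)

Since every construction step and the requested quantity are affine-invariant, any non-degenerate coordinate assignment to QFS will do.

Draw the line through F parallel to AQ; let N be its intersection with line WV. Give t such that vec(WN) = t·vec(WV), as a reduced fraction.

Choose coordinates Q = (0, 0), F = (1, 0), S = (0, 1).
1. A is the centroid of triangle SFQ ⇒ A = (1/3, 1/3)
2. V is where the line through Q parallel to AS meets line FS ⇒ V = (-1, 2)
3. W lies on line VQ with VW:WQ = -2:1 ⇒ W = (1, -2)
through F parallel to AQ: direction (-1/3, -1/3); meets WV at N = (1/3, -2/3)
N = W + t·(V−W) with t = 1/3

t = 1/3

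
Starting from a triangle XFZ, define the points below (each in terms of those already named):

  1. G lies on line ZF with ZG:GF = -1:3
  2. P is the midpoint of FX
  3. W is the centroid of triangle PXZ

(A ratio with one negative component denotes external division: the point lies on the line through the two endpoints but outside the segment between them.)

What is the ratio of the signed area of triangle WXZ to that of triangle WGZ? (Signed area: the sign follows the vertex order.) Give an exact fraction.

Work in coordinates with X = (0, 0), F = (1, 0), Z = (0, 1).
1. G lies on line ZF with ZG:GF = -1:3 ⇒ G = (-1/2, 3/2)
2. P is the midpoint of FX ⇒ P = (1/2, 0)
3. W is the centroid of triangle PXZ ⇒ W = (1/6, 1/3)
2·[WXZ] = -1/6, 2·[WGZ] = -1/4
[WXZ]:[WGZ] = -1/6:-1/4 = 2/3

[WXZ]:[WGZ] = 2/3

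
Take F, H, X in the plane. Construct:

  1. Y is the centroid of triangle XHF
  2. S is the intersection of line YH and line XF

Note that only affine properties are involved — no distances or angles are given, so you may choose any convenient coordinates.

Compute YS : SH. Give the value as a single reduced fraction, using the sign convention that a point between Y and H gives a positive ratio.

YS:SH = -1/3

Assign F = (0, 0), H = (1, 0), X = (0, 1) — the answer is frame-independent, so this choice is without loss of generality.
1. Y is the centroid of triangle XHF ⇒ Y = (1/3, 1/3)
2. S is the intersection of line YH and line XF ⇒ S = (0, 1/2)
S = Y + t·(H−Y) with t = -1/2, so YS:SH = t:(1−t) = -1/2:3/2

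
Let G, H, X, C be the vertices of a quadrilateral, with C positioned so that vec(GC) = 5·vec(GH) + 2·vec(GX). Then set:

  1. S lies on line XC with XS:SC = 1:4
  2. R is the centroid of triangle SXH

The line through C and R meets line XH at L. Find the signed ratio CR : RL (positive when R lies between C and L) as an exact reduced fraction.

Set G = (0, 0), H = (1, 0), X = (0, 1), C = (5, 2); any affine frame gives the same invariant.
1. S lies on line XC with XS:SC = 1:4 ⇒ S = (1, 6/5)
2. R is the centroid of triangle SXH ⇒ R = (2/3, 11/15)
line CR meets XH at L = (5/14, 9/14)
R = C + t·(L−C) with t = 14/15, so CR:RL = 14/15:1/15

CR:RL = 14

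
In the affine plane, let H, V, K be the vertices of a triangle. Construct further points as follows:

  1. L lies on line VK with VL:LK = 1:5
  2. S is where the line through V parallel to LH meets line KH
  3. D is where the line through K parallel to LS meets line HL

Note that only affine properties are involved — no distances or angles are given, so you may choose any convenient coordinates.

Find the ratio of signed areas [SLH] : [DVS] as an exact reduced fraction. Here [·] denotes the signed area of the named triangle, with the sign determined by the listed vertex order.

Choose coordinates H = (0, 0), V = (1, 0), K = (0, 1).
1. L lies on line VK with VL:LK = 1:5 ⇒ L = (5/6, 1/6)
2. S is where the line through V parallel to LH meets line KH ⇒ S = (0, -1/5)
3. D is where the line through K parallel to LS meets line HL ⇒ D = (-25/6, -5/6)
2·[SLH] = 1/6, 2·[DVS] = -1/5
[SLH]:[DVS] = 1/6:-1/5 = -5/6

[SLH]:[DVS] = -5/6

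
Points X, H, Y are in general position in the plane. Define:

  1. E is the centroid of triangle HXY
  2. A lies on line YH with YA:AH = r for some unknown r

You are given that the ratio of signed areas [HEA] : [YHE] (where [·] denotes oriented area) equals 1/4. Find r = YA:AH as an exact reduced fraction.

Set X = (0, 0), H = (1, 0), Y = (0, 1); any affine frame gives the same invariant.
1. E is the centroid of triangle HXY ⇒ E = (1/3, 1/3)
2. With YA:AH = r, write λ = r/(r+1) so A = Y + λ·(H−Y); A is affine-linear in λ
Every point depending on A is an affine combination of A and λ-independent points, so each such coordinate is linear in λ; the λ² term in each signed area is a multiple of (H−Y)×(H−Y) = 0, so 2·[HEA] and 2·[YHE] are each linear in λ. Evaluating at λ=0 and λ=1:
  2·[HEA] = 1/3·λ − 1/3,   2·[YHE] = -1/3
So [HEA]:[YHE] = (1/3·λ − 1/3) / (-1/3). Setting this equal to 1/4:
  1/3·λ − 1/3 = 1/4·(-1/3)  ⇒  λ = 3/4
Then r = λ/(1−λ) = (3/4)/(1/4) = 3. Check: with r = 3, A = (3/4, 1/4) and [HEA]:[YHE] = 1/4 as required.

r = 3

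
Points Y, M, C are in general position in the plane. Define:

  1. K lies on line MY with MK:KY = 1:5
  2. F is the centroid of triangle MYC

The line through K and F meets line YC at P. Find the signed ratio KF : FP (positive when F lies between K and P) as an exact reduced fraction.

Set Y = (0, 0), M = (1, 0), C = (0, 1); any affine frame gives the same invariant.
1. K lies on line MY with MK:KY = 1:5 ⇒ K = (5/6, 0)
2. F is the centroid of triangle MYC ⇒ F = (1/3, 1/3)
line KF meets YC at P = (0, 5/9)
F = K + t·(P−K) with t = 3/5, so KF:FP = 3/5:2/5

KF:FP = 3/2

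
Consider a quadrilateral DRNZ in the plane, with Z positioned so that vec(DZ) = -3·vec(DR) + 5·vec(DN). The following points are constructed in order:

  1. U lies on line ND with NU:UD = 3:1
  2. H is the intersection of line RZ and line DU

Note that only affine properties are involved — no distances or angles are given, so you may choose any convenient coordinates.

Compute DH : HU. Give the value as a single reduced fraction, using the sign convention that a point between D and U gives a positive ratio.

DH:HU = -5/4

Work in coordinates with D = (0, 0), R = (1, 0), N = (0, 1), Z = (-3, 5).
1. U lies on line ND with NU:UD = 3:1 ⇒ U = (0, 1/4)
2. H is the intersection of line RZ and line DU ⇒ H = (0, 5/4)
H = D + t·(U−D) with t = 5, so DH:HU = t:(1−t) = 5:-4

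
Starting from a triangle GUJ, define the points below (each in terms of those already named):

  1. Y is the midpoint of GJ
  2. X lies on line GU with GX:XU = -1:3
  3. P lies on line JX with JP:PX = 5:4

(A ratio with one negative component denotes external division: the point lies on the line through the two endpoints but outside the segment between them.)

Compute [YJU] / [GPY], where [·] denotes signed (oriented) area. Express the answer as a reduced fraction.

[YJU]:[GPY] = 18/5

Assign G = (0, 0), U = (1, 0), J = (0, 1) — the answer is frame-independent, so this choice is without loss of generality.
1. Y is the midpoint of GJ ⇒ Y = (0, 1/2)
2. X lies on line GU with GX:XU = -1:3 ⇒ X = (-1/2, 0)
3. P lies on line JX with JP:PX = 5:4 ⇒ P = (-5/18, 4/9)
2·[YJU] = -1/2, 2·[GPY] = -5/36
[YJU]:[GPY] = -1/2:-5/36 = 18/5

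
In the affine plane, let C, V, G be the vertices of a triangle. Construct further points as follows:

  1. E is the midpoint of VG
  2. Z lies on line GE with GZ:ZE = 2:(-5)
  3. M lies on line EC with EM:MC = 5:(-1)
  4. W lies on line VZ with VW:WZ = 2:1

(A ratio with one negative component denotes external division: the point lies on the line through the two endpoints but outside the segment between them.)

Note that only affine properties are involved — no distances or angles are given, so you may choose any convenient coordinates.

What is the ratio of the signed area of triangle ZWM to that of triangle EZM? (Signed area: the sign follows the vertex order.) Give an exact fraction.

[ZWM]:[EZM] = -8/15

Set C = (0, 0), V = (1, 0), G = (0, 1); any affine frame gives the same invariant.
1. E is the midpoint of VG ⇒ E = (1/2, 1/2)
2. Z lies on line GE with GZ:ZE = 2:(-5) ⇒ Z = (-1/3, 4/3)
3. M lies on line EC with EM:MC = 5:(-1) ⇒ M = (-1/8, -1/8)
4. W lies on line VZ with VW:WZ = 2:1 ⇒ W = (1/9, 8/9)
2·[ZWM] = -5/9, 2·[EZM] = 25/24
[ZWM]:[EZM] = -5/9:25/24 = -8/15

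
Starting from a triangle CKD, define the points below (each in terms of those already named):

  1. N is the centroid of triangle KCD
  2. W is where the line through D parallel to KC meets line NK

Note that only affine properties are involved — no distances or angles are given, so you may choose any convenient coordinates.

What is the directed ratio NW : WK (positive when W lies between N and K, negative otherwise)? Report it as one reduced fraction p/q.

NW:WK = -2/3

Assign C = (0, 0), K = (1, 0), D = (0, 1) — the answer is frame-independent, so this choice is without loss of generality.
1. N is the centroid of triangle KCD ⇒ N = (1/3, 1/3)
2. W is where the line through D parallel to KC meets line NK ⇒ W = (-1, 1)
W = N + t·(K−N) with t = -2, so NW:WK = t:(1−t) = -2:3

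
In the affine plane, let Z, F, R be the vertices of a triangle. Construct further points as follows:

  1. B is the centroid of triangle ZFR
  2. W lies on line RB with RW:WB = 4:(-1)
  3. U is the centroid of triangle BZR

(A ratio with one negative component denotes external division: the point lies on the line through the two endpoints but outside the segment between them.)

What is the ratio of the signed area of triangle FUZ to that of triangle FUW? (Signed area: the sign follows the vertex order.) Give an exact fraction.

[FUZ]:[FUW] = 3

Work in coordinates with Z = (0, 0), F = (1, 0), R = (0, 1).
1. B is the centroid of triangle ZFR ⇒ B = (1/3, 1/3)
2. W lies on line RB with RW:WB = 4:(-1) ⇒ W = (4/9, 1/9)
3. U is the centroid of triangle BZR ⇒ U = (1/9, 4/9)
2·[FUZ] = 4/9, 2·[FUW] = 4/27
[FUZ]:[FUW] = 4/9:4/27 = 3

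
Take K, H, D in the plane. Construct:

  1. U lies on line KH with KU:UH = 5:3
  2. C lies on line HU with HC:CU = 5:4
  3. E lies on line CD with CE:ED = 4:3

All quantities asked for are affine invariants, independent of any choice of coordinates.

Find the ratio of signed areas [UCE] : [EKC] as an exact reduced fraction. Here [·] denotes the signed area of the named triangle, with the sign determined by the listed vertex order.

[UCE]:[EKC] = 4/19

Work in coordinates with K = (0, 0), H = (1, 0), D = (0, 1).
1. U lies on line KH with KU:UH = 5:3 ⇒ U = (5/8, 0)
2. C lies on line HU with HC:CU = 5:4 ⇒ C = (19/24, 0)
3. E lies on line CD with CE:ED = 4:3 ⇒ E = (19/56, 4/7)
2·[UCE] = 2/21, 2·[EKC] = 19/42
[UCE]:[EKC] = 2/21:19/42 = 4/19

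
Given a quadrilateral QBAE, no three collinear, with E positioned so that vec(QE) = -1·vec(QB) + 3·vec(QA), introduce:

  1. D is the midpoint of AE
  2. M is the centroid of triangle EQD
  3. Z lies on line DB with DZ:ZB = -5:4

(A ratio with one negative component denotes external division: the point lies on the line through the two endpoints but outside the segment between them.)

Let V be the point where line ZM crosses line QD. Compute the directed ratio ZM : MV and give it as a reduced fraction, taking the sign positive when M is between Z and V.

Assign Q = (0, 0), B = (1, 0), A = (0, 1), E = (-1, 3) — the answer is frame-independent, so this choice is without loss of generality.
1. D is the midpoint of AE ⇒ D = (-1/2, 2)
2. M is the centroid of triangle EQD ⇒ M = (-1/2, 5/3)
3. Z lies on line DB with DZ:ZB = -5:4 ⇒ Z = (7, -8)
line ZM meets QD at V = (-23/61, 92/61)
M = Z + t·(V−Z) with t = 61/60, so ZM:MV = 61/60:-1/60

ZM:MV = -61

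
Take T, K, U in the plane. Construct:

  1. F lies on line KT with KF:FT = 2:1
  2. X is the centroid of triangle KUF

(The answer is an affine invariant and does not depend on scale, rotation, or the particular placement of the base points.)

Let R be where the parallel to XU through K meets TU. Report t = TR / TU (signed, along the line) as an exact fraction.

Work in coordinates with T = (0, 0), K = (1, 0), U = (0, 1).
1. F lies on line KT with KF:FT = 2:1 ⇒ F = (1/3, 0)
2. X is the centroid of triangle KUF ⇒ X = (4/9, 1/3)
through K parallel to XU: direction (-4/9, 2/3); meets TU at R = (0, 3/2)
R = T + t·(U−T) with t = 3/2

t = 3/2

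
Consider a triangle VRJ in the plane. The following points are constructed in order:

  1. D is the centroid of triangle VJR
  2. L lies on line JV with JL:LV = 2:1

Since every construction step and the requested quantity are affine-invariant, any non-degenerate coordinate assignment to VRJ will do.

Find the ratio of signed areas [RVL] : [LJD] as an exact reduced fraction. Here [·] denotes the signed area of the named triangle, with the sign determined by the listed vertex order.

Set V = (0, 0), R = (1, 0), J = (0, 1); any affine frame gives the same invariant.
1. D is the centroid of triangle VJR ⇒ D = (1/3, 1/3)
2. L lies on line JV with JL:LV = 2:1 ⇒ L = (0, 1/3)
2·[RVL] = -1/3, 2·[LJD] = -2/9
[RVL]:[LJD] = -1/3:-2/9 = 3/2

[RVL]:[LJD] = 3/2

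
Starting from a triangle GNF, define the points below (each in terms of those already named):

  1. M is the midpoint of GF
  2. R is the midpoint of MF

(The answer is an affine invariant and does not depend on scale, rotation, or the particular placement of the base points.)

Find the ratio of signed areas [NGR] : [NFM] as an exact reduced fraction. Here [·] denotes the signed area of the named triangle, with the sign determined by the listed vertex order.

[NGR]:[NFM] = -3/2

Set G = (0, 0), N = (1, 0), F = (0, 1); any affine frame gives the same invariant.
1. M is the midpoint of GF ⇒ M = (0, 1/2)
2. R is the midpoint of MF ⇒ R = (0, 3/4)
2·[NGR] = -3/4, 2·[NFM] = 1/2
[NGR]:[NFM] = -3/4:1/2 = -3/2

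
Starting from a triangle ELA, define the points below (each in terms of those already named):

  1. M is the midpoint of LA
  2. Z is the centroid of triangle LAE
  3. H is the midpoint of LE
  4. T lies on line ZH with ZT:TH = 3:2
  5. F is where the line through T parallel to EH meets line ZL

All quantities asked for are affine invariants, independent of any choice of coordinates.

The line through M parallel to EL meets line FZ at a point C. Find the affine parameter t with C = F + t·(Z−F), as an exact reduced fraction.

Set E = (0, 0), L = (1, 0), A = (0, 1); any affine frame gives the same invariant.
1. M is the midpoint of LA ⇒ M = (1/2, 1/2)
2. Z is the centroid of triangle LAE ⇒ Z = (1/3, 1/3)
3. H is the midpoint of LE ⇒ H = (1/2, 0)
4. T lies on line ZH with ZT:TH = 3:2 ⇒ T = (13/30, 2/15)
5. F is where the line through T parallel to EH meets line ZL ⇒ F = (11/15, 2/15)
through M parallel to EL: direction (1, 0); meets FZ at C = (0, 1/2)
C = F + t·(Z−F) with t = 11/6

t = 11/6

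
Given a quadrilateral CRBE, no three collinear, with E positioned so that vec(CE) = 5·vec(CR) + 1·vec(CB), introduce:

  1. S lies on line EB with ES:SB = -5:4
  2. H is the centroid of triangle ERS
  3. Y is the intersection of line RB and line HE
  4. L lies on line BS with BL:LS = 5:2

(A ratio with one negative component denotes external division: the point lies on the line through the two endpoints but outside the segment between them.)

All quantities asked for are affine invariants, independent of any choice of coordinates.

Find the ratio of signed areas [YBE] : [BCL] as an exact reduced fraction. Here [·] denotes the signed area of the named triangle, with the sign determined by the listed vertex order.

Set C = (0, 0), R = (1, 0), B = (0, 1), E = (5, 1); any affine frame gives the same invariant.
1. S lies on line EB with ES:SB = -5:4 ⇒ S = (-20, 1)
2. H is the centroid of triangle ERS ⇒ H = (-14/3, 2/3)
3. Y is the intersection of line RB and line HE ⇒ Y = (1/6, 5/6)
4. L lies on line BS with BL:LS = 5:2 ⇒ L = (-100/7, 1)
2·[YBE] = -5/6, 2·[BCL] = -100/7
[YBE]:[BCL] = -5/6:-100/7 = 7/120

[YBE]:[BCL] = 7/120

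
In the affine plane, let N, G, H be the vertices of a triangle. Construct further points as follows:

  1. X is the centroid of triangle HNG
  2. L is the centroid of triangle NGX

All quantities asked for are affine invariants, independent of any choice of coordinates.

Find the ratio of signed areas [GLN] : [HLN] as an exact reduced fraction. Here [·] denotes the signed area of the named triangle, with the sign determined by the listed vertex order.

Work in coordinates with N = (0, 0), G = (1, 0), H = (0, 1).
1. X is the centroid of triangle HNG ⇒ X = (1/3, 1/3)
2. L is the centroid of triangle NGX ⇒ L = (4/9, 1/9)
2·[GLN] = 1/9, 2·[HLN] = -4/9
[GLN]:[HLN] = 1/9:-4/9 = -1/4

[GLN]:[HLN] = -1/4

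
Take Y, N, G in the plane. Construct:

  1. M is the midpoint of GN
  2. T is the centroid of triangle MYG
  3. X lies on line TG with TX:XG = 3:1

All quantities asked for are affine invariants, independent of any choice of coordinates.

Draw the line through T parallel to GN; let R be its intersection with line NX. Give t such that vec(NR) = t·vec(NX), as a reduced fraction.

t = 4

Set Y = (0, 0), N = (1, 0), G = (0, 1); any affine frame gives the same invariant.
1. M is the midpoint of GN ⇒ M = (1/2, 1/2)
2. T is the centroid of triangle MYG ⇒ T = (1/6, 1/2)
3. X lies on line TG with TX:XG = 3:1 ⇒ X = (1/24, 7/8)
through T parallel to GN: direction (1, -1); meets NX at R = (-17/6, 7/2)
R = N + t·(X−N) with t = 4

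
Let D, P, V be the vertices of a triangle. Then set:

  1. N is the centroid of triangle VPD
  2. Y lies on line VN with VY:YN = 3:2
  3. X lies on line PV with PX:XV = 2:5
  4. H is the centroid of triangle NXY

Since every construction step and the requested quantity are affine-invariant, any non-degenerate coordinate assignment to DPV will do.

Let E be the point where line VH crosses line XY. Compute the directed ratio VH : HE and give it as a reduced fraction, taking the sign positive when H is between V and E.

VH:HE = -11/2

Choose coordinates D = (0, 0), P = (1, 0), V = (0, 1).
1. N is the centroid of triangle VPD ⇒ N = (1/3, 1/3)
2. Y lies on line VN with VY:YN = 3:2 ⇒ Y = (1/5, 3/5)
3. X lies on line PV with PX:XV = 2:5 ⇒ X = (5/7, 2/7)
4. H is the centroid of triangle NXY ⇒ H = (131/315, 128/315)
line VH meets XY at E = (131/385, 18/35)
H = V + t·(E−V) with t = 11/9, so VH:HE = 11/9:-2/9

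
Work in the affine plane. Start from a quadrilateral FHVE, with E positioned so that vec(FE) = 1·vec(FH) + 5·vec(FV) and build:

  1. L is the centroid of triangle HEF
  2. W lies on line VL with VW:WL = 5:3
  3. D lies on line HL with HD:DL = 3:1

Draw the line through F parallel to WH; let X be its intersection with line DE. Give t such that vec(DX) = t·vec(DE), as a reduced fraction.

t = -43/61

Choose coordinates F = (0, 0), H = (1, 0), V = (0, 1), E = (1, 5).
1. L is the centroid of triangle HEF ⇒ L = (2/3, 5/3)
2. W lies on line VL with VW:WL = 5:3 ⇒ W = (5/12, 17/12)
3. D lies on line HL with HD:DL = 3:1 ⇒ D = (3/4, 5/4)
through F parallel to WH: direction (7/12, -17/12); meets DE at X = (35/61, -85/61)
X = D + t·(E−D) with t = -43/61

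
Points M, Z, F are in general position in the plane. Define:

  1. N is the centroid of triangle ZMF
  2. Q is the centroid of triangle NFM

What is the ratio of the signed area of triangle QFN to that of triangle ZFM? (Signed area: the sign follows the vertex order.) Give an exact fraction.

Set M = (0, 0), Z = (1, 0), F = (0, 1); any affine frame gives the same invariant.
1. N is the centroid of triangle ZMF ⇒ N = (1/3, 1/3)
2. Q is the centroid of triangle NFM ⇒ Q = (1/9, 4/9)
2·[QFN] = -1/9, 2·[ZFM] = 1
[QFN]:[ZFM] = -1/9:1 = -1/9

[QFN]:[ZFM] = -1/9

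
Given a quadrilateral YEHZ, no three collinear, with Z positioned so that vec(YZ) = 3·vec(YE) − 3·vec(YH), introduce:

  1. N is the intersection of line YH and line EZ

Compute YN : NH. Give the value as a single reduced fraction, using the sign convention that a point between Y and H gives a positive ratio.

YN:NH = -3

Assign Y = (0, 0), E = (1, 0), H = (0, 1), Z = (3, -3) — the answer is frame-independent, so this choice is without loss of generality.
1. N is the intersection of line YH and line EZ ⇒ N = (0, 3/2)
N = Y + t·(H−Y) with t = 3/2, so YN:NH = t:(1−t) = 3/2:-1/2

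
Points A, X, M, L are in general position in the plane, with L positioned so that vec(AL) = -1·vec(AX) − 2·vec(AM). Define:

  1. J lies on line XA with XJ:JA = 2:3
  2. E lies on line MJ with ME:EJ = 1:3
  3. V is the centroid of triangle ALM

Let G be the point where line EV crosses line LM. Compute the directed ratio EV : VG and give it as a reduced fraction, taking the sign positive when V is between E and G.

Choose coordinates A = (0, 0), X = (1, 0), M = (0, 1), L = (-1, -2).
1. J lies on line XA with XJ:JA = 2:3 ⇒ J = (3/5, 0)
2. E lies on line MJ with ME:EJ = 1:3 ⇒ E = (3/20, 3/4)
3. V is the centroid of triangle ALM ⇒ V = (-1/3, -1/3)
line EV meets LM at G = (-17/22, -29/22)
V = E + t·(G−E) with t = 11/21, so EV:VG = 11/21:10/21

EV:VG = 11/10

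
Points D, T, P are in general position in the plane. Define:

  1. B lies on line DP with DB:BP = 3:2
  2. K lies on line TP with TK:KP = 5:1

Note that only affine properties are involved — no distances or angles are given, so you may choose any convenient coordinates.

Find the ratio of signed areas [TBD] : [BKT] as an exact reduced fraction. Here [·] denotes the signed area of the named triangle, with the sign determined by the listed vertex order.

[TBD]:[BKT] = -9/5

Choose coordinates D = (0, 0), T = (1, 0), P = (0, 1).
1. B lies on line DP with DB:BP = 3:2 ⇒ B = (0, 3/5)
2. K lies on line TP with TK:KP = 5:1 ⇒ K = (1/6, 5/6)
2·[TBD] = 3/5, 2·[BKT] = -1/3
[TBD]:[BKT] = 3/5:-1/3 = -9/5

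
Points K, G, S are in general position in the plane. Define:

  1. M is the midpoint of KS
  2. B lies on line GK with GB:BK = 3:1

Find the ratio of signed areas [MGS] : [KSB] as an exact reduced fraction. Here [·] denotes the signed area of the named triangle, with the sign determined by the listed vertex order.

[MGS]:[KSB] = -2

Assign K = (0, 0), G = (1, 0), S = (0, 1) — the answer is frame-independent, so this choice is without loss of generality.
1. M is the midpoint of KS ⇒ M = (0, 1/2)
2. B lies on line GK with GB:BK = 3:1 ⇒ B = (1/4, 0)
2·[MGS] = 1/2, 2·[KSB] = -1/4
[MGS]:[KSB] = 1/2:-1/4 = -2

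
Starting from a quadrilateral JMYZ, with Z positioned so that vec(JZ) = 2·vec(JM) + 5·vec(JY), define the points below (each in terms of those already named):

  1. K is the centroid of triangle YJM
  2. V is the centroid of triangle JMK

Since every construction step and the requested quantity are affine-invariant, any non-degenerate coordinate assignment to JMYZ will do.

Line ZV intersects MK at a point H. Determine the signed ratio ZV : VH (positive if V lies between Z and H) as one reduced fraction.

ZV:VH = -34

Set J = (0, 0), M = (1, 0), Y = (0, 1), Z = (2, 5); any affine frame gives the same invariant.
1. K is the centroid of triangle YJM ⇒ K = (1/3, 1/3)
2. V is the centroid of triangle JMK ⇒ V = (4/9, 1/9)
line ZV meets MK at H = (25/51, 13/51)
V = Z + t·(H−Z) with t = 34/33, so ZV:VH = 34/33:-1/33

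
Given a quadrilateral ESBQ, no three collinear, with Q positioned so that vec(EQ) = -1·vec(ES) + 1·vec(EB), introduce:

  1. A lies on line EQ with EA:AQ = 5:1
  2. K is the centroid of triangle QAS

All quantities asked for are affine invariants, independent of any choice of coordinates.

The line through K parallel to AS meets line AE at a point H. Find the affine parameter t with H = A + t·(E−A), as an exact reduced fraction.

t = -1/15

Choose coordinates E = (0, 0), S = (1, 0), B = (0, 1), Q = (-1, 1).
1. A lies on line EQ with EA:AQ = 5:1 ⇒ A = (-5/6, 5/6)
2. K is the centroid of triangle QAS ⇒ K = (-5/18, 11/18)
through K parallel to AS: direction (11/6, -5/6); meets AE at H = (-8/9, 8/9)
H = A + t·(E−A) with t = -1/15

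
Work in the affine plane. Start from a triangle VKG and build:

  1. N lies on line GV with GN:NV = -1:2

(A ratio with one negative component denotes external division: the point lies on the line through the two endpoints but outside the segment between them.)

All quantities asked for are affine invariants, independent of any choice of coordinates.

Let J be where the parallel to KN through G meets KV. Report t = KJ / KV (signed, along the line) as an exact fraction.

Set V = (0, 0), K = (1, 0), G = (0, 1); any affine frame gives the same invariant.
1. N lies on line GV with GN:NV = -1:2 ⇒ N = (0, 2)
through G parallel to KN: direction (-1, 2); meets KV at J = (1/2, 0)
J = K + t·(V−K) with t = 1/2

t = 1/2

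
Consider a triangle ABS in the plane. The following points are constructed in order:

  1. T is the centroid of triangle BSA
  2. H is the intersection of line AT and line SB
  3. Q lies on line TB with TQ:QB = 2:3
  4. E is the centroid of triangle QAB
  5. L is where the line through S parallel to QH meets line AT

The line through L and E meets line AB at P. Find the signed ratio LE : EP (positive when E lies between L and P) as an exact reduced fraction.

LE:EP = 11/4

Work in coordinates with A = (0, 0), B = (1, 0), S = (0, 1).
1. T is the centroid of triangle BSA ⇒ T = (1/3, 1/3)
2. H is the intersection of line AT and line SB ⇒ H = (1/2, 1/2)
3. Q lies on line TB with TQ:QB = 2:3 ⇒ Q = (3/5, 1/5)
4. E is the centroid of triangle QAB ⇒ E = (8/15, 1/15)
5. L is where the line through S parallel to QH meets line AT ⇒ L = (1/4, 1/4)
line LE meets AB at P = (7/11, 0)
E = L + t·(P−L) with t = 11/15, so LE:EP = 11/15:4/15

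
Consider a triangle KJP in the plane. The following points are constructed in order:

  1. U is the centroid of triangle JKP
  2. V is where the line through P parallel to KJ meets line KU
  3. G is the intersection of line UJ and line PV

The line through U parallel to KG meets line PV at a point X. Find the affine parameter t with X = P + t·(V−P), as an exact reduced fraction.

Work in coordinates with K = (0, 0), J = (1, 0), P = (0, 1).
1. U is the centroid of triangle JKP ⇒ U = (1/3, 1/3)
2. V is where the line through P parallel to KJ meets line KU ⇒ V = (1, 1)
3. G is the intersection of line UJ and line PV ⇒ G = (-1, 1)
through U parallel to KG: direction (-1, 1); meets PV at X = (-1/3, 1)
X = P + t·(V−P) with t = -1/3

t = -1/3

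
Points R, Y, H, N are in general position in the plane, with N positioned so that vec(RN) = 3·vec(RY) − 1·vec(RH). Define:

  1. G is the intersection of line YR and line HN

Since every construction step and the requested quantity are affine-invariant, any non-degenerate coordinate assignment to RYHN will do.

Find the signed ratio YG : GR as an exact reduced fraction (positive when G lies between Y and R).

Work in coordinates with R = (0, 0), Y = (1, 0), H = (0, 1), N = (3, -1).
1. G is the intersection of line YR and line HN ⇒ G = (3/2, 0)
G = Y + t·(R−Y) with t = -1/2, so YG:GR = t:(1−t) = -1/2:3/2

YG:GR = -1/3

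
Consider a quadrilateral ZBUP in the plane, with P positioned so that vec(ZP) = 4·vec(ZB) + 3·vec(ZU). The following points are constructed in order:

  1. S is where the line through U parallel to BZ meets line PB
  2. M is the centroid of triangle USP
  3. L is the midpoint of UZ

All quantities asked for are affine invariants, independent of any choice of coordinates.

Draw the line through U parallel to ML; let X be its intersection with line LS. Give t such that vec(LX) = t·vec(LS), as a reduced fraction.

Choose coordinates Z = (0, 0), B = (1, 0), U = (0, 1), P = (4, 3).
1. S is where the line through U parallel to BZ meets line PB ⇒ S = (2, 1)
2. M is the centroid of triangle USP ⇒ M = (2, 5/3)
3. L is the midpoint of UZ ⇒ L = (0, 1/2)
through U parallel to ML: direction (-2, -7/6); meets LS at X = (-3/2, 1/8)
X = L + t·(S−L) with t = -3/4

t = -3/4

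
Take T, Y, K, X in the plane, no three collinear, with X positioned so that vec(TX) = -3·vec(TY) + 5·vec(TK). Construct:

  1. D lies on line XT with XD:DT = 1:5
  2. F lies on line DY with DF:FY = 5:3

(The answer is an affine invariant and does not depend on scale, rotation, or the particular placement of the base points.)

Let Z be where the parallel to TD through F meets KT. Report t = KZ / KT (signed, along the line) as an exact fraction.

Work in coordinates with T = (0, 0), Y = (1, 0), K = (0, 1), X = (-3, 5).
1. D lies on line XT with XD:DT = 1:5 ⇒ D = (-5/2, 25/6)
2. F lies on line DY with DF:FY = 5:3 ⇒ F = (-5/16, 25/16)
through F parallel to TD: direction (-5/2, 25/6); meets KT at Z = (0, 25/24)
Z = K + t·(T−K) with t = -1/24

t = -1/24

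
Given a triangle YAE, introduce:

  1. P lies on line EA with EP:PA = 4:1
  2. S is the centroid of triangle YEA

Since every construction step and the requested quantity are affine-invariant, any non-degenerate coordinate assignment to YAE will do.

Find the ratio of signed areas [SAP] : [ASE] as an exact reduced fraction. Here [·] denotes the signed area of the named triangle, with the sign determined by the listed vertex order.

[SAP]:[ASE] = -1/5

Work in coordinates with Y = (0, 0), A = (1, 0), E = (0, 1).
1. P lies on line EA with EP:PA = 4:1 ⇒ P = (4/5, 1/5)
2. S is the centroid of triangle YEA ⇒ S = (1/3, 1/3)
2·[SAP] = 1/15, 2·[ASE] = -1/3
[SAP]:[ASE] = 1/15:-1/3 = -1/5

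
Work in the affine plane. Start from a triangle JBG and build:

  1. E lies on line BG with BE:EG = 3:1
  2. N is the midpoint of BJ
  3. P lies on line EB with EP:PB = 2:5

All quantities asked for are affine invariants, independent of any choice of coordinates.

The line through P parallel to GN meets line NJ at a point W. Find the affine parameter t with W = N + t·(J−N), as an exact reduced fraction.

Set J = (0, 0), B = (1, 0), G = (0, 1); any affine frame gives the same invariant.
1. E lies on line BG with BE:EG = 3:1 ⇒ E = (1/4, 3/4)
2. N is the midpoint of BJ ⇒ N = (1/2, 0)
3. P lies on line EB with EP:PB = 2:5 ⇒ P = (13/28, 15/28)
through P parallel to GN: direction (1/2, -1); meets NJ at W = (41/56, 0)
W = N + t·(J−N) with t = -13/28

t = -13/28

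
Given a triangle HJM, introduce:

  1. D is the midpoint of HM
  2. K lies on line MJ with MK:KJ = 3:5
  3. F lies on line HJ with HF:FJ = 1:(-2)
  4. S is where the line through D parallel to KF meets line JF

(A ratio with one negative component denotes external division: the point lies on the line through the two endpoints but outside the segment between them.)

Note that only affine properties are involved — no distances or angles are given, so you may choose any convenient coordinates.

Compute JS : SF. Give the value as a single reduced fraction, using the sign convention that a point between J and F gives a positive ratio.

Choose coordinates H = (0, 0), J = (1, 0), M = (0, 1).
1. D is the midpoint of HM ⇒ D = (0, 1/2)
2. K lies on line MJ with MK:KJ = 3:5 ⇒ K = (3/8, 5/8)
3. F lies on line HJ with HF:FJ = 1:(-2) ⇒ F = (-1, 0)
4. S is where the line through D parallel to KF meets line JF ⇒ S = (-11/10, 0)
S = J + t·(F−J) with t = 21/20, so JS:SF = t:(1−t) = 21/20:-1/20

JS:SF = -21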